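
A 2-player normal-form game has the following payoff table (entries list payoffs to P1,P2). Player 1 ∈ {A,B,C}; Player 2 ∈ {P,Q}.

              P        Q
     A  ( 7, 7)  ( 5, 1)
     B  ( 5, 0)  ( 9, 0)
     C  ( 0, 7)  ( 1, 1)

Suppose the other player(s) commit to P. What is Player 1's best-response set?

BR_1 = {A}

u_1(A vs P) = 7
u_1(B vs P) = 5
u_1(C vs P) = 0
max payoff 7 at {A}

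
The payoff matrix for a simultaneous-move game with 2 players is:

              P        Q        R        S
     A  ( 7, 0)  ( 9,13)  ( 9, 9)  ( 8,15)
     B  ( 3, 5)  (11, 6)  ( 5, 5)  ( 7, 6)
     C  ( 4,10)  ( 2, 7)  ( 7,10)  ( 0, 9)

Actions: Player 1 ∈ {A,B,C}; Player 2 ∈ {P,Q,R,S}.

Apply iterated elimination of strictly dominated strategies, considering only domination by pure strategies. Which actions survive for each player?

P1 drop C (A beats it: P:7>4 Q:9>2 R:9>7 S:8>0)
P2 drop P (Q beats it: A:13>0 B:6>5)
P2 drop R (Q beats it: A:13>9 B:6>5)
P1→{A,B} P2→{Q,S}

Remaining: P1:{A,B} P2:{Q,S}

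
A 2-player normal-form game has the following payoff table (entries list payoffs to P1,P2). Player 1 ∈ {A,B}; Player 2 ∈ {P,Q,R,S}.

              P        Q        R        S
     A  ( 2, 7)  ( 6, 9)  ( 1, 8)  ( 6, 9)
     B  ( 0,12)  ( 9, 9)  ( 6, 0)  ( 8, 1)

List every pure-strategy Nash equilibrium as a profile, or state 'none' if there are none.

(A,P): not NE [P2→S gives 9>7]
(A,Q): not NE [P1→B gives 9>6]
(A,R): not NE [P1→B gives 6>1; P2→S gives 9>8]
(A,S): not NE [P1→B gives 8>6]
(B,P): not NE [P1→A gives 2>0]
(B,Q): not NE [P2→P gives 12>9]
(B,R): not NE [P2→P gives 12>0]
(B,S): not NE [P2→P gives 12>1]

Equilibria: none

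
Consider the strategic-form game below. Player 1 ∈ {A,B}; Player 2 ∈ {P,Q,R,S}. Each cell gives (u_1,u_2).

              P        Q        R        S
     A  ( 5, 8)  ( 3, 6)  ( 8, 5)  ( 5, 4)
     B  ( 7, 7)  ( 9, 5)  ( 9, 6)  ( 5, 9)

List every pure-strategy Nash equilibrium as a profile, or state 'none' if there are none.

(A,P): not NE [P1→B gives 7>5]
(A,Q): not NE [P1→B gives 9>3; P2→P gives 8>6]
(A,R): not NE [P1→B gives 9>8; P2→P gives 8>5]
(A,S): not NE [P2→P gives 8>4]
(B,P): not NE [P2→S gives 9>7]
(B,Q): not NE [P2→S gives 9>5]
(B,R): not NE [P2→S gives 9>6]
(B,S): NE

Nash profiles: (B,S)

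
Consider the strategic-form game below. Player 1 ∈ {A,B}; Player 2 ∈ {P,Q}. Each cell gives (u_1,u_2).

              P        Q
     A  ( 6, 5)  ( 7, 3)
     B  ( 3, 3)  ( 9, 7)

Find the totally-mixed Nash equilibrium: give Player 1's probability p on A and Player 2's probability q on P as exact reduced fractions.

(p,q) = (2/3, 2/5)

P1 indiff ⇒ q·6+(1-q)·7 = q·3+(1-q)·9 ⇒ q(3) = (1-q)(2) ⇒ q = 2/5
P2 indiff ⇒ p·5+(1-p)·3 = p·3+(1-p)·7 ⇒ p(2) = (1-p)(4) ⇒ p = 2/3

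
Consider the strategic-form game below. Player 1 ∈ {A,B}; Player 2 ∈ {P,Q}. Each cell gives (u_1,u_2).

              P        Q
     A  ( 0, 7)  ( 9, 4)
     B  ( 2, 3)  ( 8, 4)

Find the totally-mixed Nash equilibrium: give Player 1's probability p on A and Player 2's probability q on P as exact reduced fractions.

P1 indiff ⇒ q·0+(1-q)·9 = q·2+(1-q)·8 ⇒ q(-2) = (1-q)(-1) ⇒ q = 1/3
P2 indiff ⇒ p·7+(1-p)·3 = p·4+(1-p)·4 ⇒ p(3) = (1-p)(1) ⇒ p = 1/4

p=1/4, q=1/3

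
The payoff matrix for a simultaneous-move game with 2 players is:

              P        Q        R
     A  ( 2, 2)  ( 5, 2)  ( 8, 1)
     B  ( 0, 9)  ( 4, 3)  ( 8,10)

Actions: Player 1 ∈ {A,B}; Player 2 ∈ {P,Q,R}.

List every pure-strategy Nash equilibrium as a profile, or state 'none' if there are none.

PSNE = {(A,P), (A,Q), (B,R)}

(A,P): NE
(A,Q): NE
(A,R): not NE [P2→Q gives 2>1]
(B,P): not NE [P1→A gives 2>0; P2→R gives 10>9]
(B,Q): not NE [P1→A gives 5>4; P2→R gives 10>3]
(B,R): NE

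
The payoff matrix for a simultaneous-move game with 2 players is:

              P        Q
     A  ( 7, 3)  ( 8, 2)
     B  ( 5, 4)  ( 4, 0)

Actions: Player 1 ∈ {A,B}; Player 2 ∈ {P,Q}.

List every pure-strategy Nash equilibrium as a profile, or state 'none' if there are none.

(A,P): NE
(A,Q): not NE [P2→P gives 3>2]
(B,P): not NE [P1→A gives 7>5]
(B,Q): not NE [P1→A gives 8>4; P2→P gives 4>0]

PSNE = {(A,P)}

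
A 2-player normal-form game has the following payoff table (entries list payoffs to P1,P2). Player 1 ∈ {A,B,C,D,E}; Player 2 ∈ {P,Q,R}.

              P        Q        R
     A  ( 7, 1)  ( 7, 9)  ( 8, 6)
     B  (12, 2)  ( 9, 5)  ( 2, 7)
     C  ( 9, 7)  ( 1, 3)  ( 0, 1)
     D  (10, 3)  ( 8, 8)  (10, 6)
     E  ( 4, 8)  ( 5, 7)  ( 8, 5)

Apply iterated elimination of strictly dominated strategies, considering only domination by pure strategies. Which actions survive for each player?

P1 drop A (D beats it: P:10>7 Q:8>7 R:10>8)
P1 drop C (B beats it: P:12>9 Q:9>1 R:2>0)
P1 drop E (D beats it: P:10>4 Q:8>5 R:10>8)
P2 drop P (Q beats it: B:5>2 D:8>3)
P1→{B,D} P2→{Q,R}

IESDS → P1:{B,D} P2:{Q,R}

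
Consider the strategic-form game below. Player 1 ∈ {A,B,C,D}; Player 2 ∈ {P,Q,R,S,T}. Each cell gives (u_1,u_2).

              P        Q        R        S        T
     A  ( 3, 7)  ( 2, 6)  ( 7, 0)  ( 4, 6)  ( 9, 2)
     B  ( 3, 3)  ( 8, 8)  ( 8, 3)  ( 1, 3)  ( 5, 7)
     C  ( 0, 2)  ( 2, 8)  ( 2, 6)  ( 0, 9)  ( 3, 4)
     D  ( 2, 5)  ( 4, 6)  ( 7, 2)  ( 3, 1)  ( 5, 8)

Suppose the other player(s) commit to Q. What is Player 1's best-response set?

u_1(A vs Q) = 2
u_1(B vs Q) = 8
u_1(C vs Q) = 2
u_1(D vs Q) = 4
max payoff 8 at {B}

BR_1 = {B}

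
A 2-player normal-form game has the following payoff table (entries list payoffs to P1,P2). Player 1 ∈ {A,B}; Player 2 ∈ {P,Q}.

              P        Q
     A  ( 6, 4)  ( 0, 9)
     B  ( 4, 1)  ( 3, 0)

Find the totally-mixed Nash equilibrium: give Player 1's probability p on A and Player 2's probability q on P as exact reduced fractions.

P1 indiff ⇒ q·6+(1-q)·0 = q·4+(1-q)·3 ⇒ q(2) = (1-q)(3) ⇒ q = 3/5
P2 indiff ⇒ p·4+(1-p)·1 = p·9+(1-p)·0 ⇒ p(-5) = (1-p)(-1) ⇒ p = 1/6

(p,q) = (1/6, 3/5)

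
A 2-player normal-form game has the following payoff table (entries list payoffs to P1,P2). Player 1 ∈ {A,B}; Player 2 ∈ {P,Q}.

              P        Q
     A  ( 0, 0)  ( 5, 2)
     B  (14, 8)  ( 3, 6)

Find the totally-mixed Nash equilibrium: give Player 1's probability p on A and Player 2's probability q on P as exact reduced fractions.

(p,q) = (1/2, 1/8)

P1 indiff ⇒ q·0+(1-q)·5 = q·14+(1-q)·3 ⇒ q(-14) = (1-q)(-2) ⇒ q = 1/8
P2 indiff ⇒ p·0+(1-p)·8 = p·2+(1-p)·6 ⇒ p(-2) = (1-p)(-2) ⇒ p = 1/2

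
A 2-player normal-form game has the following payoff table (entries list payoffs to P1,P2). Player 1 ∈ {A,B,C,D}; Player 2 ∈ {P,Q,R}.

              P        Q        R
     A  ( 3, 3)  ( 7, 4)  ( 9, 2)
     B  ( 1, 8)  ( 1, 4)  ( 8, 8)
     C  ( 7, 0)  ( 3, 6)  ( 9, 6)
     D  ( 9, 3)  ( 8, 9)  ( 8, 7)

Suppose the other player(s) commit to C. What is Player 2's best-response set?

u_2(P vs C) = 0
u_2(Q vs C) = 6
u_2(R vs C) = 6
max payoff 6 at {Q,R}

argmax u_2 = {Q,R}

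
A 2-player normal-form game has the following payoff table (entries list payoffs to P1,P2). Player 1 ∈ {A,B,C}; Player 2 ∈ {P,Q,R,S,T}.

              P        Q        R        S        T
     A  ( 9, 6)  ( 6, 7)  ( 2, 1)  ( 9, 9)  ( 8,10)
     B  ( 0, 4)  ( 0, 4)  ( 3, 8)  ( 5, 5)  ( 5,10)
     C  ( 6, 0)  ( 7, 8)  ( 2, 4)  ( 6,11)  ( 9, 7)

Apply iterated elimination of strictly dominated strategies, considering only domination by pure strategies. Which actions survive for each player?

P2 drop P (S beats it: A:9>6 B:5>4 C:11>0)
P2 drop Q (S beats it: A:9>7 B:5>4 C:11>8)
P2 drop R (T beats it: A:10>1 B:10>8 C:7>4)
P1 drop B (A beats it: S:9>5 T:8>5)
P1→{A,C} P2→{S,T}

Remaining: P1:{A,C} P2:{S,T}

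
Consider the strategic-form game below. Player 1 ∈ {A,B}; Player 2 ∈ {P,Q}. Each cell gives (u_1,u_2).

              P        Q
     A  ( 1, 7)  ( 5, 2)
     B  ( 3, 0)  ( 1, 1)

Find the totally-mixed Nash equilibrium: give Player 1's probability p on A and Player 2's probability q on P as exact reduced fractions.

P1 indiff ⇒ q·1+(1-q)·5 = q·3+(1-q)·1 ⇒ q(-2) = (1-q)(-4) ⇒ q = 2/3
P2 indiff ⇒ p·7+(1-p)·0 = p·2+(1-p)·1 ⇒ p(5) = (1-p)(1) ⇒ p = 1/6

(p,q) = (1/6, 2/3)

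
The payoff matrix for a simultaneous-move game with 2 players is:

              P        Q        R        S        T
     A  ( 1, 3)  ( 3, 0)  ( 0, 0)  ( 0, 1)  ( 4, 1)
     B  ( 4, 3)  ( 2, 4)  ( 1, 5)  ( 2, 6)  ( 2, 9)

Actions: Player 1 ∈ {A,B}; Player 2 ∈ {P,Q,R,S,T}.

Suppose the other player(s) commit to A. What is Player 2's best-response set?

argmax u_2 = {P}

u_2(P vs A) = 3
u_2(Q vs A) = 0
u_2(R vs A) = 0
u_2(S vs A) = 1
u_2(T vs A) = 1
max payoff 3 at {P}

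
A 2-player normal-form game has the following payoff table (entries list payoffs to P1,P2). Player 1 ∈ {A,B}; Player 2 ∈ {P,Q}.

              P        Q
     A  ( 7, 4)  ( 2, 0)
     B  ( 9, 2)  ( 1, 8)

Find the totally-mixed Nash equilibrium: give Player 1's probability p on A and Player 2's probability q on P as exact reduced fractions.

P1 indiff ⇒ q·7+(1-q)·2 = q·9+(1-q)·1 ⇒ q(-2) = (1-q)(-1) ⇒ q = 1/3
P2 indiff ⇒ p·4+(1-p)·2 = p·0+(1-p)·8 ⇒ p(4) = (1-p)(6) ⇒ p = 3/5

(p,q) = (3/5, 1/3)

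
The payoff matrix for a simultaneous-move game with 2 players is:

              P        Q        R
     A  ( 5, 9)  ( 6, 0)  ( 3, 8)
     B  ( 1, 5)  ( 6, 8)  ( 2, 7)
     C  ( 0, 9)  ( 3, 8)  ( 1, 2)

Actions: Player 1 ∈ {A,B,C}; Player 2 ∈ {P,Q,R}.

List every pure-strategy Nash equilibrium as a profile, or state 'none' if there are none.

(A,P): NE
(A,Q): not NE [P2→P gives 9>0]
(A,R): not NE [P2→P gives 9>8]
(B,P): not NE [P1→A gives 5>1; P2→Q gives 8>5]
(B,Q): NE
(B,R): not NE [P1→A gives 3>2; P2→Q gives 8>7]
(C,P): not NE [P1→A gives 5>0]
(C,Q): not NE [P1→B gives 6>3; P2→P gives 9>8]
(C,R): not NE [P1→A gives 3>1; P2→P gives 9>2]

NE set: (A,P), (B,Q)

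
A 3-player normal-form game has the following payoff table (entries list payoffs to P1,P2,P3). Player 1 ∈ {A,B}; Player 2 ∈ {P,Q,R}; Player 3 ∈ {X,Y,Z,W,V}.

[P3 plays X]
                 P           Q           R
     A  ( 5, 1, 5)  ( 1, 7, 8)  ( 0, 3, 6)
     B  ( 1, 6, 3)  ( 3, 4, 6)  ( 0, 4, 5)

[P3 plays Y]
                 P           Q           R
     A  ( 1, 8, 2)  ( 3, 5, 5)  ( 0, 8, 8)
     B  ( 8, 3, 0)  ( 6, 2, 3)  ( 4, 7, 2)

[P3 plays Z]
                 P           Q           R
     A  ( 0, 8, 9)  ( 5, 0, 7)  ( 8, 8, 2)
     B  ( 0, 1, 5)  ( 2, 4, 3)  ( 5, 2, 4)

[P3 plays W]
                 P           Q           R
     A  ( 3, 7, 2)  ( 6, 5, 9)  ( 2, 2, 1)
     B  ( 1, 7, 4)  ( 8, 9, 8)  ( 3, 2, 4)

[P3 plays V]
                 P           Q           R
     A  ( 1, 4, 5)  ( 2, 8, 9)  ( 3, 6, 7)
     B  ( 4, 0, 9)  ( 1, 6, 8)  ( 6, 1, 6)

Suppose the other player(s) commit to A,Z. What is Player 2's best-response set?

u_2(P vs A,Z) = 8
u_2(Q vs A,Z) = 0
u_2(R vs A,Z) = 8
max payoff 8 at {P,R}

P2 best: {P,R}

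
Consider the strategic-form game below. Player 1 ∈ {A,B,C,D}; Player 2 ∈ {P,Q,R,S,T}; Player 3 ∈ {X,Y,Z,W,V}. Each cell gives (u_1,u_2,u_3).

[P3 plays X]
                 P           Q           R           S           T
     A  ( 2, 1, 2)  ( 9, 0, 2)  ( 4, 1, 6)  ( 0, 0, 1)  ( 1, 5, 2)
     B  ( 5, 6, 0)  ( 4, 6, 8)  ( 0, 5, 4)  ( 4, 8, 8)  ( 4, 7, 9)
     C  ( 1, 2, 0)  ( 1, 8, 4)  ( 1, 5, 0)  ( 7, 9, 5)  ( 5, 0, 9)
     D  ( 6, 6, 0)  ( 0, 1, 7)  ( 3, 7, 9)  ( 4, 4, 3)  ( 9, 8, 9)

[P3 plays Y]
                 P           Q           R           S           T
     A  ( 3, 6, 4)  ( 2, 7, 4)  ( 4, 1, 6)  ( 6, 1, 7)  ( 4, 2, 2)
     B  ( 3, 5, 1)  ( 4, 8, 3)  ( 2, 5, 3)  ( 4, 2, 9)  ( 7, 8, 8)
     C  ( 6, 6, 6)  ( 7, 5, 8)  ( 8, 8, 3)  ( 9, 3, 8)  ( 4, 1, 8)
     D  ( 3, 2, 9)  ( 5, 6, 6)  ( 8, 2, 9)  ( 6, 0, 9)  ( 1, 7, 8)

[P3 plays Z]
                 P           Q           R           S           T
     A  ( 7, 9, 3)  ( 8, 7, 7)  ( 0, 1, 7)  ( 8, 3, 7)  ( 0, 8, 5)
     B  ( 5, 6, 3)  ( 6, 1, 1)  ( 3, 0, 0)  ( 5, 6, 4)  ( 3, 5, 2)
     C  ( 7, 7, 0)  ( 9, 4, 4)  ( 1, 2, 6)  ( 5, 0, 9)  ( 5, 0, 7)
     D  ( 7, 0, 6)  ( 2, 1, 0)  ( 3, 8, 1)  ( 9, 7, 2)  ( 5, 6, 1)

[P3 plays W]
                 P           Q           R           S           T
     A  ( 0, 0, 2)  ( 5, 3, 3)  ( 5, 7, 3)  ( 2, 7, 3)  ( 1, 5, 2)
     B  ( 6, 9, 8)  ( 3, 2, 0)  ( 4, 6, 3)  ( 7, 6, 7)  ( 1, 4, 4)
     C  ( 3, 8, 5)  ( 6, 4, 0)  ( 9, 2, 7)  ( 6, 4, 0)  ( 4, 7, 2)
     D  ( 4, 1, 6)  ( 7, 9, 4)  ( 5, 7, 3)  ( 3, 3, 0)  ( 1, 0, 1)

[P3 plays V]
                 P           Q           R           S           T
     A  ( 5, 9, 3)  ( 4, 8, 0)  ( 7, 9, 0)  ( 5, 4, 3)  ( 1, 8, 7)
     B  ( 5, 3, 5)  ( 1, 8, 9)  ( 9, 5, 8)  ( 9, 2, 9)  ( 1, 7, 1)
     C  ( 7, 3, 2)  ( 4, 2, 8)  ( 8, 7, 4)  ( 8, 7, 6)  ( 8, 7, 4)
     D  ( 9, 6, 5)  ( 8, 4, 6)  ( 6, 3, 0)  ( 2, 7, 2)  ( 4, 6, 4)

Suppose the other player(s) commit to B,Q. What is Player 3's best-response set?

BR_3 = {V}

u_3(X vs B,Q) = 8
u_3(Y vs B,Q) = 3
u_3(Z vs B,Q) = 1
u_3(W vs B,Q) = 0
u_3(V vs B,Q) = 9
max payoff 9 at {V}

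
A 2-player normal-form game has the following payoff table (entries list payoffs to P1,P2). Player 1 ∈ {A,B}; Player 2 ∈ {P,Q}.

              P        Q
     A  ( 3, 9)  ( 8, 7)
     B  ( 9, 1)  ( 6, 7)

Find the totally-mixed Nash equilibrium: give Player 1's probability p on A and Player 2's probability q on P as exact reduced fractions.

P1 mixes 3/4 on A; P2 mixes 1/4 on P

P1 indiff ⇒ q·3+(1-q)·8 = q·9+(1-q)·6 ⇒ q(-6) = (1-q)(-2) ⇒ q = 1/4
P2 indiff ⇒ p·9+(1-p)·1 = p·7+(1-p)·7 ⇒ p(2) = (1-p)(6) ⇒ p = 3/4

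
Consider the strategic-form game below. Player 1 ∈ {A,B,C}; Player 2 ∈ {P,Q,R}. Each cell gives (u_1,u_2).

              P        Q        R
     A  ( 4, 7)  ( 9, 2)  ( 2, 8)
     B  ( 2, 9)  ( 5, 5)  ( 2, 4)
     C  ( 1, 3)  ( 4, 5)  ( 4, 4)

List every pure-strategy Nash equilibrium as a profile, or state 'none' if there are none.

(A,P): not NE [P2→R gives 8>7]
(A,Q): not NE [P2→R gives 8>2]
(A,R): not NE [P1→C gives 4>2]
(B,P): not NE [P1→A gives 4>2]
(B,Q): not NE [P1→A gives 9>5; P2→P gives 9>5]
(B,R): not NE [P1→C gives 4>2; P2→P gives 9>4]
(C,P): not NE [P1→A gives 4>1; P2→Q gives 5>3]
(C,Q): not NE [P1→A gives 9>4]
(C,R): not NE [P2→Q gives 5>4]

PSNE: ∅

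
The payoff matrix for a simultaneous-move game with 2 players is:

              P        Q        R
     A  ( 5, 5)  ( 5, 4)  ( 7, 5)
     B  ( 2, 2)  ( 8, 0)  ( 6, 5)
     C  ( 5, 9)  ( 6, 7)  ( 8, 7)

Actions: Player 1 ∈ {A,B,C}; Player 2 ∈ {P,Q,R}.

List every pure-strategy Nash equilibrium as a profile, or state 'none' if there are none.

(A,P): NE
(A,Q): not NE [P1→B gives 8>5; P2→R gives 5>4]
(A,R): not NE [P1→C gives 8>7]
(B,P): not NE [P1→C gives 5>2; P2→R gives 5>2]
(B,Q): not NE [P2→R gives 5>0]
(B,R): not NE [P1→C gives 8>6]
(C,P): NE
(C,Q): not NE [P1→B gives 8>6; P2→P gives 9>7]
(C,R): not NE [P2→P gives 9>7]

NE set: (A,P), (C,P)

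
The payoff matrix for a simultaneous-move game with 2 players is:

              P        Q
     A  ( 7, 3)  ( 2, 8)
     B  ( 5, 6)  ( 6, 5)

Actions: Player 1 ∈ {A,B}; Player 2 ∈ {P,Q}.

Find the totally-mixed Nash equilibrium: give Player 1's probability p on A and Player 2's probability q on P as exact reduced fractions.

P1 indiff ⇒ q·7+(1-q)·2 = q·5+(1-q)·6 ⇒ q(2) = (1-q)(4) ⇒ q = 2/3
P2 indiff ⇒ p·3+(1-p)·6 = p·8+(1-p)·5 ⇒ p(-5) = (1-p)(-1) ⇒ p = 1/6

P1 mixes 1/6 on A; P2 mixes 2/3 on P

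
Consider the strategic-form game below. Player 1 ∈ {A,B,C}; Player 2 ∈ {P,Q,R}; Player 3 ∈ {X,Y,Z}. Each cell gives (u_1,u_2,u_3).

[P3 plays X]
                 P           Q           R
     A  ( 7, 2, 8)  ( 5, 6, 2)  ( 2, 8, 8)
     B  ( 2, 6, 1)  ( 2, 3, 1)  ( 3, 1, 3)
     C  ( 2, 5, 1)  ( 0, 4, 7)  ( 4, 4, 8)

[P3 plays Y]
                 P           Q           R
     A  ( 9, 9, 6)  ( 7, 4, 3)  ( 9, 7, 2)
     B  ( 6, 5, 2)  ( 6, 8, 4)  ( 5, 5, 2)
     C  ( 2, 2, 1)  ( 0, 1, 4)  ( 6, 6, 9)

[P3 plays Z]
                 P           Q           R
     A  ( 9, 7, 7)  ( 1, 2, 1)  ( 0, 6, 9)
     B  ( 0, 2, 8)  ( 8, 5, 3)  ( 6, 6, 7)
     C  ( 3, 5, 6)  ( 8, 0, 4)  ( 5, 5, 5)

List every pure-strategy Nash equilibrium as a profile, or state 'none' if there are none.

PSNE = {(B,R,Z)}

(A,P,X): not NE [P2→R gives 8>2]
(A,P,Y): not NE [P3→X gives 8>6]
(A,P,Z): not NE [P3→X gives 8>7]
(A,Q,X): not NE [P2→R gives 8>6; P3→Y gives 3>2]
(A,Q,Y): not NE [P2→P gives 9>4]
(A,Q,Z): not NE [P1→C gives 8>1; P2→P gives 7>2; P3→Y gives 3>1]
(A,R,X): not NE [P1→C gives 4>2; P3→Z gives 9>8]
(A,R,Y): not NE [P2→P gives 9>7; P3→Z gives 9>2]
(A,R,Z): not NE [P1→B gives 6>0; P2→P gives 7>6]
(B,P,X): not NE [P1→A gives 7>2; P3→Z gives 8>1]
(B,P,Y): not NE [P1→A gives 9>6; P2→Q gives 8>5; P3→Z gives 8>2]
(B,P,Z): not NE [P1→A gives 9>0; P2→R gives 6>2]
(B,Q,X): not NE [P1→A gives 5>2; P2→P gives 6>3; P3→Y gives 4>1]
(B,Q,Y): not NE [P1→A gives 7>6]
(B,Q,Z): not NE [P2→R gives 6>5; P3→Y gives 4>3]
(B,R,X): not NE [P1→C gives 4>3; P2→P gives 6>1; P3→Z gives 7>3]
(B,R,Y): not NE [P1→A gives 9>5; P2→Q gives 8>5; P3→Z gives 7>2]
(B,R,Z): NE
(C,P,X): not NE [P1→A gives 7>2; P3→Z gives 6>1]
(C,P,Y): not NE [P1→A gives 9>2; P2→R gives 6>2; P3→Z gives 6>1]
(C,P,Z): not NE [P1→A gives 9>3]
(C,Q,X): not NE [P1→A gives 5>0; P2→P gives 5>4]
(C,Q,Y): not NE [P1→A gives 7>0; P2→R gives 6>1; P3→X gives 7>4]
(C,Q,Z): not NE [P2→R gives 5>0; P3→X gives 7>4]
(C,R,X): not NE [P2→P gives 5>4; P3→Y gives 9>8]
(C,R,Y): not NE [P1→A gives 9>6]
(C,R,Z): not NE [P1→B gives 6>5; P3→Y gives 9>5]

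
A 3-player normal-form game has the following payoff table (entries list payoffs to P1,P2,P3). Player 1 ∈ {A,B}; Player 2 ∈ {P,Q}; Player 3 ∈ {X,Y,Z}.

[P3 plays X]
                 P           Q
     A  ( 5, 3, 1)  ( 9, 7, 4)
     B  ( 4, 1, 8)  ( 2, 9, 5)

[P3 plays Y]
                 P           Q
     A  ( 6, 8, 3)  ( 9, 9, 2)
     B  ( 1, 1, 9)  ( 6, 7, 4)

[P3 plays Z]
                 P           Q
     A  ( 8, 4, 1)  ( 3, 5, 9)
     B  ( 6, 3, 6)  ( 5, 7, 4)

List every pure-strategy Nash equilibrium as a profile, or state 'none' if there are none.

(A,P,X): not NE [P2→Q gives 7>3; P3→Y gives 3>1]
(A,P,Y): not NE [P2→Q gives 9>8]
(A,P,Z): not NE [P2→Q gives 5>4; P3→Y gives 3>1]
(A,Q,X): not NE [P3→Z gives 9>4]
(A,Q,Y): not NE [P3→Z gives 9>2]
(A,Q,Z): not NE [P1→B gives 5>3]
(B,P,X): not NE [P1→A gives 5>4; P2→Q gives 9>1; P3→Y gives 9>8]
(B,P,Y): not NE [P1→A gives 6>1; P2→Q gives 7>1]
(B,P,Z): not NE [P1→A gives 8>6; P2→Q gives 7>3; P3→Y gives 9>6]
(B,Q,X): not NE [P1→A gives 9>2]
(B,Q,Y): not NE [P1→A gives 9>6; P3→X gives 5>4]
(B,Q,Z): not NE [P3→X gives 5>4]

PSNE: ∅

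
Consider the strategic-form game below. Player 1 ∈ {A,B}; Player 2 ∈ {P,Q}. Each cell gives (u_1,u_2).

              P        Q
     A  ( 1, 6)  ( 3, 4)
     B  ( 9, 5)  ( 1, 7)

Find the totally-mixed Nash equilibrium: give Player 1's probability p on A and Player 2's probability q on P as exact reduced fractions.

p=1/2, q=1/5

P1 indiff ⇒ q·1+(1-q)·3 = q·9+(1-q)·1 ⇒ q(-8) = (1-q)(-2) ⇒ q = 1/5
P2 indiff ⇒ p·6+(1-p)·5 = p·4+(1-p)·7 ⇒ p(2) = (1-p)(2) ⇒ p = 1/2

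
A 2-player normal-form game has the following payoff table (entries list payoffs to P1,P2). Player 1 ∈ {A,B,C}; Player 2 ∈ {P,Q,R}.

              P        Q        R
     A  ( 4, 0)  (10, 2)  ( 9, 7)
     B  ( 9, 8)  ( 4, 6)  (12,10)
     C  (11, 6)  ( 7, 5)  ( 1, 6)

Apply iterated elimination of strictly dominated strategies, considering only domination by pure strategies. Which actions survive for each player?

P2 drop Q (R beats it: A:7>2 B:10>6 C:6>5)
P1 drop A (B beats it: P:9>4 R:12>9)
P1→{B,C} P2→{P,R}

Survivors P1:{B,C} P2:{P,R}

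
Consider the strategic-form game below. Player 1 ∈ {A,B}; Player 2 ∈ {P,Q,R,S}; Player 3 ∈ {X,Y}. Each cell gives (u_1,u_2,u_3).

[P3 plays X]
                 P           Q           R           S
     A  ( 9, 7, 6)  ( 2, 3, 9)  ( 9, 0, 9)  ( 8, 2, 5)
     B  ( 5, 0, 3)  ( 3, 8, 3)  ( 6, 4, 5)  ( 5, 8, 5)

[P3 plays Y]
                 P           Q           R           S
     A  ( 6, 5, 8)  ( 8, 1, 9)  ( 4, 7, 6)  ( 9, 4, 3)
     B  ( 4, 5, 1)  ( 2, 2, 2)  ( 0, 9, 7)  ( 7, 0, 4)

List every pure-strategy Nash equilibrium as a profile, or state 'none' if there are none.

(A,P,X): not NE [P3→Y gives 8>6]
(A,P,Y): not NE [P2→R gives 7>5]
(A,Q,X): not NE [P1→B gives 3>2; P2→P gives 7>3]
(A,Q,Y): not NE [P2→R gives 7>1]
(A,R,X): not NE [P2→P gives 7>0]
(A,R,Y): not NE [P3→X gives 9>6]
(A,S,X): not NE [P2→P gives 7>2]
(A,S,Y): not NE [P2→R gives 7>4; P3→X gives 5>3]
(B,P,X): not NE [P1→A gives 9>5; P2→S gives 8>0]
(B,P,Y): not NE [P1→A gives 6>4; P2→R gives 9>5; P3→X gives 3>1]
(B,Q,X): NE
(B,Q,Y): not NE [P1→A gives 8>2; P2→R gives 9>2; P3→X gives 3>2]
(B,R,X): not NE [P1→A gives 9>6; P2→S gives 8>4; P3→Y gives 7>5]
(B,R,Y): not NE [P1→A gives 4>0]
(B,S,X): not NE [P1→A gives 8>5]
(B,S,Y): not NE [P1→A gives 9>7; P2→R gives 9>0; P3→X gives 5>4]

NE set: (B,Q,X)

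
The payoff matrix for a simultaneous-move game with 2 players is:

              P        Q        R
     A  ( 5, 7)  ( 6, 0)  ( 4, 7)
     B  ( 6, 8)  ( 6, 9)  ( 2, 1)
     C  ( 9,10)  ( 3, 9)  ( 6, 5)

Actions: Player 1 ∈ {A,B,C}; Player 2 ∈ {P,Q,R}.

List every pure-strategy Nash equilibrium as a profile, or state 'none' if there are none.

(A,P): not NE [P1→C gives 9>5]
(A,Q): not NE [P2→R gives 7>0]
(A,R): not NE [P1→C gives 6>4]
(B,P): not NE [P1→C gives 9>6; P2→Q gives 9>8]
(B,Q): NE
(B,R): not NE [P1→C gives 6>2; P2→Q gives 9>1]
(C,P): NE
(C,Q): not NE [P1→B gives 6>3; P2→P gives 10>9]
(C,R): not NE [P2→P gives 10>5]

PSNE = {(B,Q), (C,P)}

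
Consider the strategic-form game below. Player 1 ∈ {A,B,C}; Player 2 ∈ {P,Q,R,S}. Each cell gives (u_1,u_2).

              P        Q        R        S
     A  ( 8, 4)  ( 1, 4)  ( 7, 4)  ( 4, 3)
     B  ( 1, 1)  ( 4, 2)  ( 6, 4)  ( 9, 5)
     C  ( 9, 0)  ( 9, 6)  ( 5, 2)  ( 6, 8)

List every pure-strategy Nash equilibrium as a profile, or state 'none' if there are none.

Nash profiles: (A,R), (B,S)

(A,P): not NE [P1→C gives 9>8]
(A,Q): not NE [P1→C gives 9>1]
(A,R): NE
(A,S): not NE [P1→B gives 9>4; P2→R gives 4>3]
(B,P): not NE [P1→C gives 9>1; P2→S gives 5>1]
(B,Q): not NE [P1→C gives 9>4; P2→S gives 5>2]
(B,R): not NE [P1→A gives 7>6; P2→S gives 5>4]
(B,S): NE
(C,P): not NE [P2→S gives 8>0]
(C,Q): not NE [P2→S gives 8>6]
(C,R): not NE [P1→A gives 7>5; P2→S gives 8>2]
(C,S): not NE [P1→B gives 9>6]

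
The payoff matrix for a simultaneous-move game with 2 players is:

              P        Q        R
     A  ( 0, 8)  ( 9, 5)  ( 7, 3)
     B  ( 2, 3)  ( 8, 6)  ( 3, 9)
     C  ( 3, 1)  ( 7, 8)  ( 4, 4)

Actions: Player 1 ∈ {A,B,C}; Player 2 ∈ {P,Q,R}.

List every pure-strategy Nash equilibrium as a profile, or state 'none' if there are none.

(A,P): not NE [P1→C gives 3>0]
(A,Q): not NE [P2→P gives 8>5]
(A,R): not NE [P2→P gives 8>3]
(B,P): not NE [P1→C gives 3>2; P2→R gives 9>3]
(B,Q): not NE [P1→A gives 9>8; P2→R gives 9>6]
(B,R): not NE [P1→A gives 7>3]
(C,P): not NE [P2→Q gives 8>1]
(C,Q): not NE [P1→A gives 9>7]
(C,R): not NE [P1→A gives 7>4; P2→Q gives 8>4]

PSNE: ∅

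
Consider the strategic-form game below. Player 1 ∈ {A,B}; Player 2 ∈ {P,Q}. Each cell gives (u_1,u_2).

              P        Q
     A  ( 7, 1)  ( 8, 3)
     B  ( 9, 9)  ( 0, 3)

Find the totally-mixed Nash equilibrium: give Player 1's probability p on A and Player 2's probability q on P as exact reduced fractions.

P1 indiff ⇒ q·7+(1-q)·8 = q·9+(1-q)·0 ⇒ q(-2) = (1-q)(-8) ⇒ q = 4/5
P2 indiff ⇒ p·1+(1-p)·9 = p·3+(1-p)·3 ⇒ p(-2) = (1-p)(-6) ⇒ p = 3/4

P1 mixes 3/4 on A; P2 mixes 4/5 on P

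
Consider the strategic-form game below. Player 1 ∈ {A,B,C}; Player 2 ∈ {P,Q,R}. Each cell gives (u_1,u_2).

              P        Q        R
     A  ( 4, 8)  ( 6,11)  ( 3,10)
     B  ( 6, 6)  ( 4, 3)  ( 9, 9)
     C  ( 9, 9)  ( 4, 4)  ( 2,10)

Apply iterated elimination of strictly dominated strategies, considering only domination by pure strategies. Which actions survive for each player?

P2 drop P (R beats it: A:10>8 B:9>6 C:10>9)
P1 drop C (A beats it: Q:6>4 R:3>2)
P1→{A,B} P2→{Q,R}

IESDS → P1:{A,B} P2:{Q,R}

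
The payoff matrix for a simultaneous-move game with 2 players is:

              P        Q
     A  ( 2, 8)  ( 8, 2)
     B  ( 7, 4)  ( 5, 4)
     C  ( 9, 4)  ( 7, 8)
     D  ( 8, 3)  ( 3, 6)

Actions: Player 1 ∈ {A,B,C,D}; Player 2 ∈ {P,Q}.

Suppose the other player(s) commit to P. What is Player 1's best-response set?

argmax u_1 = {C}

u_1(A vs P) = 2
u_1(B vs P) = 7
u_1(C vs P) = 9
u_1(D vs P) = 8
max payoff 9 at {C}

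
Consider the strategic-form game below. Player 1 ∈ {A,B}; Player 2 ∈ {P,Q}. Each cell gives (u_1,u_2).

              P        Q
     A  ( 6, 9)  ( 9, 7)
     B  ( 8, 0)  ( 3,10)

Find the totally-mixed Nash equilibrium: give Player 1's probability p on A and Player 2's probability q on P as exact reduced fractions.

P1 indiff ⇒ q·6+(1-q)·9 = q·8+(1-q)·3 ⇒ q(-2) = (1-q)(-6) ⇒ q = 3/4
P2 indiff ⇒ p·9+(1-p)·0 = p·7+(1-p)·10 ⇒ p(2) = (1-p)(10) ⇒ p = 5/6

P1 mixes 5/6 on A; P2 mixes 3/4 on P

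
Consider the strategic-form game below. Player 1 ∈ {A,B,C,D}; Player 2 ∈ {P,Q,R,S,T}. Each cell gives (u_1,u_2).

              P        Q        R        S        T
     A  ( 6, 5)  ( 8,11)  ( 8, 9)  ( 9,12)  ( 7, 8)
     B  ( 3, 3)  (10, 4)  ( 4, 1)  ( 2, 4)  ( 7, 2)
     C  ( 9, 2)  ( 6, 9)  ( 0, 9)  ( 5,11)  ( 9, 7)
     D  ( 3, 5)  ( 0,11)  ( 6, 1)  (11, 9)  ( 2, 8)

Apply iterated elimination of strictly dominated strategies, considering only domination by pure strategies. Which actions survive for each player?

P2 drop P (Q beats it: A:11>5 B:4>3 C:9>2 D:11>5)
P2 drop R (S beats it: A:12>9 B:4>1 C:11>9 D:9>1)
P2 drop T (Q beats it: A:11>8 B:4>2 C:9>7 D:11>8)
P1 drop C (A beats it: Q:8>6 S:9>5)
P1→{A,B,D} P2→{Q,S}

Survivors P1:{A,B,D} P2:{Q,S}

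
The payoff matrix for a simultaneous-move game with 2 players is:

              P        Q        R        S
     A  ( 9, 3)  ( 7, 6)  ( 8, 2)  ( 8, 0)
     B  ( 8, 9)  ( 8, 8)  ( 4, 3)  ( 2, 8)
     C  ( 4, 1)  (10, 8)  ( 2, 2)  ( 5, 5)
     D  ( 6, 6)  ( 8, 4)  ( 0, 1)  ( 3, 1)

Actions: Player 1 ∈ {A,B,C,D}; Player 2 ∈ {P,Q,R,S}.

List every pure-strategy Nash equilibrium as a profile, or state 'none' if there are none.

(A,P): not NE [P2→Q gives 6>3]
(A,Q): not NE [P1→C gives 10>7]
(A,R): not NE [P2→Q gives 6>2]
(A,S): not NE [P2→Q gives 6>0]
(B,P): not NE [P1→A gives 9>8]
(B,Q): not NE [P1→C gives 10>8; P2→P gives 9>8]
(B,R): not NE [P1→A gives 8>4; P2→P gives 9>3]
(B,S): not NE [P1→A gives 8>2; P2→P gives 9>8]
(C,P): not NE [P1→A gives 9>4; P2→Q gives 8>1]
(C,Q): NE
(C,R): not NE [P1→A gives 8>2; P2→Q gives 8>2]
(C,S): not NE [P1→A gives 8>5; P2→Q gives 8>5]
(D,P): not NE [P1→A gives 9>6]
(D,Q): not NE [P1→C gives 10>8; P2→P gives 6>4]
(D,R): not NE [P1→A gives 8>0; P2→P gives 6>1]
(D,S): not NE [P1→A gives 8>3; P2→P gives 6>1]

PSNE = {(C,Q)}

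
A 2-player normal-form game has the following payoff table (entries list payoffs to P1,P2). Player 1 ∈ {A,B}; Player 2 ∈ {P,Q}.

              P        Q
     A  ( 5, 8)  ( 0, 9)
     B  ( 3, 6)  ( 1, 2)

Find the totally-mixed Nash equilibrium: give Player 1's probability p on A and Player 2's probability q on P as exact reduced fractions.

P1 indiff ⇒ q·5+(1-q)·0 = q·3+(1-q)·1 ⇒ q(2) = (1-q)(1) ⇒ q = 1/3
P2 indiff ⇒ p·8+(1-p)·6 = p·9+(1-p)·2 ⇒ p(-1) = (1-p)(-4) ⇒ p = 4/5

(p,q) = (4/5, 1/3)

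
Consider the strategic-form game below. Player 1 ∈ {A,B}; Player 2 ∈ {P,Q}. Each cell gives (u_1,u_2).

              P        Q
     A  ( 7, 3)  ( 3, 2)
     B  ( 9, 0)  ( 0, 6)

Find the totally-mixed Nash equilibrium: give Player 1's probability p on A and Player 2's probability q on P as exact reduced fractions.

P1 mixes 6/7 on A; P2 mixes 3/5 on P

P1 indiff ⇒ q·7+(1-q)·3 = q·9+(1-q)·0 ⇒ q(-2) = (1-q)(-3) ⇒ q = 3/5
P2 indiff ⇒ p·3+(1-p)·0 = p·2+(1-p)·6 ⇒ p(1) = (1-p)(6) ⇒ p = 6/7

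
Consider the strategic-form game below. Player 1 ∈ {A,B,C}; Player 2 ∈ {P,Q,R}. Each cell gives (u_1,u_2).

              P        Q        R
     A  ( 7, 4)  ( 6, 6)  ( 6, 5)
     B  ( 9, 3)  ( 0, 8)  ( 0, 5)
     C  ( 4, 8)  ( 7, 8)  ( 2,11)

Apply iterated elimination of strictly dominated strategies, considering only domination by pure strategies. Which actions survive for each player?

IESDS → P1:{A,C} P2:{Q,R}

P2 drop P (R beats it: A:5>4 B:5>3 C:11>8)
P1 drop B (A beats it: Q:6>0 R:6>0)
P1→{A,C} P2→{Q,R}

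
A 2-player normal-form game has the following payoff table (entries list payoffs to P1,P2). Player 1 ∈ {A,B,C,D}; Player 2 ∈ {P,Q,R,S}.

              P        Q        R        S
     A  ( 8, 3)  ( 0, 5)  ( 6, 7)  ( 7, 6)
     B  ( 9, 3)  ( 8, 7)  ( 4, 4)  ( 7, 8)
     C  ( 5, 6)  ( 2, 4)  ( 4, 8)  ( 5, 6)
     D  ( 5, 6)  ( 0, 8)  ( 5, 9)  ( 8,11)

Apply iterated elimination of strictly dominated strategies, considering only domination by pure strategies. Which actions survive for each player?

Survivors P1:{A,D} P2:{R,S}

P2 drop P (R beats it: A:7>3 B:4>3 C:8>6 D:9>6)
P2 drop Q (S beats it: A:6>5 B:8>7 C:6>4 D:11>8)
P1 drop B (D beats it: R:5>4 S:8>7)
P1 drop C (A beats it: R:6>4 S:7>5)
P1→{A,D} P2→{R,S}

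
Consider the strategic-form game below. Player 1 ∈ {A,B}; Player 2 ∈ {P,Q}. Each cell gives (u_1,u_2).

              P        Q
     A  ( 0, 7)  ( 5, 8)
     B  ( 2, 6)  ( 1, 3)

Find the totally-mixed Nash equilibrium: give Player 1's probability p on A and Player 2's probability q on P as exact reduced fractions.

P1 indiff ⇒ q·0+(1-q)·5 = q·2+(1-q)·1 ⇒ q(-2) = (1-q)(-4) ⇒ q = 2/3
P2 indiff ⇒ p·7+(1-p)·6 = p·8+(1-p)·3 ⇒ p(-1) = (1-p)(-3) ⇒ p = 3/4

p=3/4, q=2/3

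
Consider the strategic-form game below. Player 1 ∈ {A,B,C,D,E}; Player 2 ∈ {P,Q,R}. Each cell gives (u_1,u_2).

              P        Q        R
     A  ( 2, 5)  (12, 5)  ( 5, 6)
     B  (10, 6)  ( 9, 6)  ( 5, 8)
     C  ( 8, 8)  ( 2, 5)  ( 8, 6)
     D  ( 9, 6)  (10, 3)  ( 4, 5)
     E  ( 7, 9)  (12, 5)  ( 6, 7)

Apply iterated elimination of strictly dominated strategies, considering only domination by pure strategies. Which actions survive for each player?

IESDS → P1:{B,C} P2:{P,R}

P2 drop Q (R beats it: A:6>5 B:8>6 C:6>5 D:5>3 E:7>5)
P1 drop A (C beats it: P:8>2 R:8>5)
P1 drop D (B beats it: P:10>9 R:5>4)
P1 drop E (C beats it: P:8>7 R:8>6)
P1→{B,C} P2→{P,R}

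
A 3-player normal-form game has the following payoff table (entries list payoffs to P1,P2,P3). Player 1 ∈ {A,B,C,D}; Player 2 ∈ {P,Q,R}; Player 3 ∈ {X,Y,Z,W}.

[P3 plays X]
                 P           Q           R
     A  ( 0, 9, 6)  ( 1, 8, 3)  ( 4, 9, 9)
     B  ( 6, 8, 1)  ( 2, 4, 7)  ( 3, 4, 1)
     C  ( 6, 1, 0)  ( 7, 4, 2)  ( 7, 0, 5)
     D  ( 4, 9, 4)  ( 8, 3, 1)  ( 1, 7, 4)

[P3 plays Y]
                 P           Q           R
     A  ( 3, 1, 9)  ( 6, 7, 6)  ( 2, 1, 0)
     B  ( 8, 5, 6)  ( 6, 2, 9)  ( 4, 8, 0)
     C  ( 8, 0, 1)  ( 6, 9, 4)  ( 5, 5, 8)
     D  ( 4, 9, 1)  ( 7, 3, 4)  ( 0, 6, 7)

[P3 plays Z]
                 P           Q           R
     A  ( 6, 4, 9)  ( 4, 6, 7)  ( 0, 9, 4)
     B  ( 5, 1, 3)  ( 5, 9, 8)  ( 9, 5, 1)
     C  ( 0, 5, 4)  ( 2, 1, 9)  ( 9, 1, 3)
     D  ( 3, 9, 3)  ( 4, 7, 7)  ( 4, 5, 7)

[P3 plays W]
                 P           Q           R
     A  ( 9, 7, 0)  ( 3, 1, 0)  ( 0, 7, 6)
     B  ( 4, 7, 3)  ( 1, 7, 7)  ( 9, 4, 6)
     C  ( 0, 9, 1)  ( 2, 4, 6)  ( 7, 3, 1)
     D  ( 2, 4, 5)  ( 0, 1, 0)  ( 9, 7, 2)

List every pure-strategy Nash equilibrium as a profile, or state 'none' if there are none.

No pure NE.

(A,P,X): not NE [P1→C gives 6>0; P3→Z gives 9>6]
(A,P,Y): not NE [P1→C gives 8>3; P2→Q gives 7>1]
(A,P,Z): not NE [P2→R gives 9>4]
(A,P,W): not NE [P3→Z gives 9>0]
(A,Q,X): not NE [P1→D gives 8>1; P2→R gives 9>8; P3→Z gives 7>3]
(A,Q,Y): not NE [P1→D gives 7>6; P3→Z gives 7>6]
(A,Q,Z): not NE [P1→B gives 5>4; P2→R gives 9>6]
(A,Q,W): not NE [P2→R gives 7>1; P3→Z gives 7>0]
(A,R,X): not NE [P1→C gives 7>4]
(A,R,Y): not NE [P1→C gives 5>2; P2→Q gives 7>1; P3→X gives 9>0]
(A,R,Z): not NE [P1→C gives 9>0; P3→X gives 9>4]
(A,R,W): not NE [P1→D gives 9>0; P3→X gives 9>6]
(B,P,X): not NE [P3→Y gives 6>1]
(B,P,Y): not NE [P2→R gives 8>5]
(B,P,Z): not NE [P1→A gives 6>5; P2→Q gives 9>1; P3→Y gives 6>3]
(B,P,W): not NE [P1→A gives 9>4; P3→Y gives 6>3]
(B,Q,X): not NE [P1→D gives 8>2; P2→P gives 8>4; P3→Y gives 9>7]
(B,Q,Y): not NE [P1→D gives 7>6; P2→R gives 8>2]
(B,Q,Z): not NE [P3→Y gives 9>8]
(B,Q,W): not NE [P1→A gives 3>1; P3→Y gives 9>7]
(B,R,X): not NE [P1→C gives 7>3; P2→P gives 8>4; P3→W gives 6>1]
(B,R,Y): not NE [P1→C gives 5>4; P3→W gives 6>0]
(B,R,Z): not NE [P2→Q gives 9>5; P3→W gives 6>1]
(B,R,W): not NE [P2→Q gives 7>4]
(C,P,X): not NE [P2→Q gives 4>1; P3→Z gives 4>0]
(C,P,Y): not NE [P2→Q gives 9>0; P3→Z gives 4>1]
(C,P,Z): not NE [P1→A gives 6>0]
(C,P,W): not NE [P1→A gives 9>0; P3→Z gives 4>1]
(C,Q,X): not NE [P1→D gives 8>7; P3→Z gives 9>2]
(C,Q,Y): not NE [P1→D gives 7>6; P3→Z gives 9>4]
(C,Q,Z): not NE [P1→B gives 5>2; P2→P gives 5>1]
(C,Q,W): not NE [P1→A gives 3>2; P2→P gives 9>4; P3→Z gives 9>6]
(C,R,X): not NE [P2→Q gives 4>0; P3→Y gives 8>5]
(C,R,Y): not NE [P2→Q gives 9>5]
(C,R,Z): not NE [P2→P gives 5>1; P3→Y gives 8>3]
(C,R,W): not NE [P1→D gives 9>7; P2→P gives 9>3; P3→Y gives 8>1]
(D,P,X): not NE [P1→C gives 6>4; P3→W gives 5>4]
(D,P,Y): not NE [P1→C gives 8>4; P3→W gives 5>1]
(D,P,Z): not NE [P1→A gives 6>3; P3→W gives 5>3]
(D,P,W): not NE [P1→A gives 9>2; P2→R gives 7>4]
(D,Q,X): not NE [P2→P gives 9>3; P3→Z gives 7>1]
(D,Q,Y): not NE [P2→P gives 9>3; P3→Z gives 7>4]
(D,Q,Z): not NE [P1→B gives 5>4; P2→P gives 9>7]
(D,Q,W): not NE [P1→A gives 3>0; P2→R gives 7>1; P3→Z gives 7>0]
(D,R,X): not NE [P1→C gives 7>1; P2→P gives 9>7; P3→Z gives 7>4]
(D,R,Y): not NE [P1→C gives 5>0; P2→P gives 9>6]
(D,R,Z): not NE [P1→C gives 9>4; P2→P gives 9>5]
(D,R,W): not NE [P3→Z gives 7>2]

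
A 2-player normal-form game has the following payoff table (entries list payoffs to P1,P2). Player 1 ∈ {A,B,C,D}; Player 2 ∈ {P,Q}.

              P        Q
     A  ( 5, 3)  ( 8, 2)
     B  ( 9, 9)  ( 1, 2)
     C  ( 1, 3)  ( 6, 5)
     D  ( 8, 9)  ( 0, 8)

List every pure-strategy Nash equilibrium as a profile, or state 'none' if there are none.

(A,P): not NE [P1→B gives 9>5]
(A,Q): not NE [P2→P gives 3>2]
(B,P): NE
(B,Q): not NE [P1→A gives 8>1; P2→P gives 9>2]
(C,P): not NE [P1→B gives 9>1; P2→Q gives 5>3]
(C,Q): not NE [P1→A gives 8>6]
(D,P): not NE [P1→B gives 9>8]
(D,Q): not NE [P1→A gives 8>0; P2→P gives 9>8]

NE set: (B,P)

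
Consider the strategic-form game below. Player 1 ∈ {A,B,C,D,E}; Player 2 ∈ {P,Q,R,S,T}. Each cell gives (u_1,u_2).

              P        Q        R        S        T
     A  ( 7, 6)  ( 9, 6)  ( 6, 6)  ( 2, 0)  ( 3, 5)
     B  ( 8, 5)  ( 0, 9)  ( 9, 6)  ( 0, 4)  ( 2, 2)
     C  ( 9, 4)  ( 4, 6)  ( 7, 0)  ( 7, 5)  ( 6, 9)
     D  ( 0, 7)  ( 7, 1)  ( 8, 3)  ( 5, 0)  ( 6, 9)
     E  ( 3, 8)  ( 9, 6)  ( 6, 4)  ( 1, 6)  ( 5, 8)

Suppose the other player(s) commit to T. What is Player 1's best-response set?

u_1(A vs T) = 3
u_1(B vs T) = 2
u_1(C vs T) = 6
u_1(D vs T) = 6
u_1(E vs T) = 5
max payoff 6 at {C,D}

BR_1 = {C,D}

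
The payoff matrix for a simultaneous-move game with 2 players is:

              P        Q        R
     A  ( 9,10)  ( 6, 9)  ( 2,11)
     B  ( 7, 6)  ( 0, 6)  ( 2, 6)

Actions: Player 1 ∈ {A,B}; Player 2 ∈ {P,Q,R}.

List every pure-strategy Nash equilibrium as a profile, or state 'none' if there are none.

(A,P): not NE [P2→R gives 11>10]
(A,Q): not NE [P2→R gives 11>9]
(A,R): NE
(B,P): not NE [P1→A gives 9>7]
(B,Q): not NE [P1→A gives 6>0]
(B,R): NE

Nash profiles: (A,R), (B,R)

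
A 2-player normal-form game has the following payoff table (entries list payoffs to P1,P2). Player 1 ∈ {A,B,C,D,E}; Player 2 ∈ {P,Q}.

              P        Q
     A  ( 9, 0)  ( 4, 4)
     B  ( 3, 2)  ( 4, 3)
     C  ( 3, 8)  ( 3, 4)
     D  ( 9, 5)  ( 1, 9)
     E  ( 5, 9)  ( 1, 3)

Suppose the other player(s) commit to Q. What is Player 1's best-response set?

P1 best: {A,B}

u_1(A vs Q) = 4
u_1(B vs Q) = 4
u_1(C vs Q) = 3
u_1(D vs Q) = 1
u_1(E vs Q) = 1
max payoff 4 at {A,B}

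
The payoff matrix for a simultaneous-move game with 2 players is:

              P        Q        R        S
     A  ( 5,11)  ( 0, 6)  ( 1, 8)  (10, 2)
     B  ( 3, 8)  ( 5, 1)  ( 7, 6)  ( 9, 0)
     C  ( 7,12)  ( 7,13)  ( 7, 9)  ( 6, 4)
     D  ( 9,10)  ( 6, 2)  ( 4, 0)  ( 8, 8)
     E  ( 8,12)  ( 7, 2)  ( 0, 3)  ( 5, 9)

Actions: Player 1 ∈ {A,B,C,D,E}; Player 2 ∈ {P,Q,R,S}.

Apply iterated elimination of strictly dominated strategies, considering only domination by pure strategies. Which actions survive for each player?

P2 drop R (P beats it: A:11>8 B:8>6 C:12>9 D:10>0 E:12>3)
P2 drop S (P beats it: A:11>2 B:8>0 C:12>4 D:10>8 E:12>9)
P1 drop A (C beats it: P:7>5 Q:7>0)
P1 drop B (C beats it: P:7>3 Q:7>5)
P1→{C,D,E} P2→{P,Q}

Survivors P1:{C,D,E} P2:{P,Q}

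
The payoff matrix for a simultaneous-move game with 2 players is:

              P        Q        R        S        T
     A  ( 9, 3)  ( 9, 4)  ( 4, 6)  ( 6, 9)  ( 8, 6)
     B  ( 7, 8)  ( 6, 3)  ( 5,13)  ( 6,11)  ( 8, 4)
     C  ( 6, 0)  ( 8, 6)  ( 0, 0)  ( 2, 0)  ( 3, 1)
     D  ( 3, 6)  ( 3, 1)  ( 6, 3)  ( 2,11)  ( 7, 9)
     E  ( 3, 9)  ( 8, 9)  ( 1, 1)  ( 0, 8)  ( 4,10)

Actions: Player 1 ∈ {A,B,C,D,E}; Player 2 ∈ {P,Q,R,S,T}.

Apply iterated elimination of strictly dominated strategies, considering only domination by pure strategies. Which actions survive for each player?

Survivors P1:{A,B,D} P2:{R,S}

P1 drop C (A beats it: P:9>6 Q:9>8 R:4>0 S:6>2 T:8>3)
P1 drop E (A beats it: P:9>3 Q:9>8 R:4>1 S:6>0 T:8>4)
P2 drop P (S beats it: A:9>3 B:11>8 D:11>6)
P2 drop Q (R beats it: A:6>4 B:13>3 D:3>1)
P2 drop T (S beats it: A:9>6 B:11>4 D:11>9)
P1→{A,B,D} P2→{R,S}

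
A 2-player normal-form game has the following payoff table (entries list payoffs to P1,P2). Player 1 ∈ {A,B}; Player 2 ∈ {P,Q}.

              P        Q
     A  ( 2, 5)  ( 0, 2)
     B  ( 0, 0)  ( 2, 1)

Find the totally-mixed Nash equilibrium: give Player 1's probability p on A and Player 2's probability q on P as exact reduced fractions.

P1 indiff ⇒ q·2+(1-q)·0 = q·0+(1-q)·2 ⇒ q(2) = (1-q)(2) ⇒ q = 1/2
P2 indiff ⇒ p·5+(1-p)·0 = p·2+(1-p)·1 ⇒ p(3) = (1-p)(1) ⇒ p = 1/4

P1 mixes 1/4 on A; P2 mixes 1/2 on P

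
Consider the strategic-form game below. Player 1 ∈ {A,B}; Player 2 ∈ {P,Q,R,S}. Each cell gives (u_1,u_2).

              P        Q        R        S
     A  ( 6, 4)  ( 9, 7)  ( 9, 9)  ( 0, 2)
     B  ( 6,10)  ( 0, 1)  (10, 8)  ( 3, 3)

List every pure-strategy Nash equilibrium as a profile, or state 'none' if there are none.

(A,P): not NE [P2→R gives 9>4]
(A,Q): not NE [P2→R gives 9>7]
(A,R): not NE [P1→B gives 10>9]
(A,S): not NE [P1→B gives 3>0; P2→R gives 9>2]
(B,P): NE
(B,Q): not NE [P1→A gives 9>0; P2→P gives 10>1]
(B,R): not NE [P2→P gives 10>8]
(B,S): not NE [P2→P gives 10>3]

Nash profiles: (B,P)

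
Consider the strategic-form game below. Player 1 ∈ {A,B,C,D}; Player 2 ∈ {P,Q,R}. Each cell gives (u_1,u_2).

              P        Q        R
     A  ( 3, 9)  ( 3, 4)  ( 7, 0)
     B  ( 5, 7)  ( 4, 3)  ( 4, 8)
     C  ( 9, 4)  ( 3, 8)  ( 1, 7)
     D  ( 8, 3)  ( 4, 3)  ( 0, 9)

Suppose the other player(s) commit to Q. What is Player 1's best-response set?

u_1(A vs Q) = 3
u_1(B vs Q) = 4
u_1(C vs Q) = 3
u_1(D vs Q) = 4
max payoff 4 at {B,D}

P1 best: {B,D}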